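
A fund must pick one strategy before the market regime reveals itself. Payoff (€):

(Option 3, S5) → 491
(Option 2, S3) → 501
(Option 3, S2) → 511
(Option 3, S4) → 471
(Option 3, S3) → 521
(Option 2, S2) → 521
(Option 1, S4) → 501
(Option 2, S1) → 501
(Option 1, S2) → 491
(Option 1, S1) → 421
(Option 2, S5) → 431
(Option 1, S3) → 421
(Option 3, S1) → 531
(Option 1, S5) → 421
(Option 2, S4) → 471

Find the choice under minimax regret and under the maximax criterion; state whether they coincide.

Column bests: S1=531, S2=521, S3=521, S4=501, S5=491.
Option 1 regrets: 110, 30, 100, 0, 70 → max 110
Option 2 regrets: 30, 0, 20, 30, 60 → max 60
Option 3 regrets: 0, 10, 0, 30, 0 → max 30
Smallest max regret = 30 → Option 3.
Row maxima: Option 1=501, Option 2=521, Option 3=531
Best best-case = 531 → Option 3.

minimax regret → Option 3; maximax → Option 3 (agree)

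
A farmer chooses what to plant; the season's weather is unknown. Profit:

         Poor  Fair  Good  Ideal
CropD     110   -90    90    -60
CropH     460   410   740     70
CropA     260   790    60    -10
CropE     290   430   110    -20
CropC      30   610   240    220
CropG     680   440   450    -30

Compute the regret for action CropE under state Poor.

Best payoff under Poor is 680.
Regret = 680 − 290 = 390.

390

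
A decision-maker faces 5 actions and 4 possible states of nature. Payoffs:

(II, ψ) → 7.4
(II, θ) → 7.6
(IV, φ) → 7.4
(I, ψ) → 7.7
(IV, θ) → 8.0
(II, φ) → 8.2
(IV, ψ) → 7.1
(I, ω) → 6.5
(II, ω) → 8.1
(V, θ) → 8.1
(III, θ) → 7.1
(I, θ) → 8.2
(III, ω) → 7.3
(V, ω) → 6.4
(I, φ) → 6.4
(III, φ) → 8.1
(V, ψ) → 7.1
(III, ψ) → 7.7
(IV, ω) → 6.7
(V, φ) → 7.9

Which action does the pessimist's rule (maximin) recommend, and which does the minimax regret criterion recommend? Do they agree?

Row minima: I=6.4, II=7.4, III=7.1, IV=6.7, V=6.4
Best worst-case = 7.4 → II.
Column bests: θ=8.2, φ=8.2, ψ=7.7, ω=8.1.
I regrets: 0.0, 1.8, 0.0, 1.6 → max 1.8
II regrets: 0.6, 0.0, 0.3, 0.0 → max 0.6
III regrets: 1.1, 0.1, 0.0, 0.8 → max 1.1
IV regrets: 0.2, 0.8, 0.6, 1.4 → max 1.4
V regrets: 0.1, 0.3, 0.6, 1.7 → max 1.7
Smallest max regret = 0.6 → II.

maximin → II; minimax regret → II (agree)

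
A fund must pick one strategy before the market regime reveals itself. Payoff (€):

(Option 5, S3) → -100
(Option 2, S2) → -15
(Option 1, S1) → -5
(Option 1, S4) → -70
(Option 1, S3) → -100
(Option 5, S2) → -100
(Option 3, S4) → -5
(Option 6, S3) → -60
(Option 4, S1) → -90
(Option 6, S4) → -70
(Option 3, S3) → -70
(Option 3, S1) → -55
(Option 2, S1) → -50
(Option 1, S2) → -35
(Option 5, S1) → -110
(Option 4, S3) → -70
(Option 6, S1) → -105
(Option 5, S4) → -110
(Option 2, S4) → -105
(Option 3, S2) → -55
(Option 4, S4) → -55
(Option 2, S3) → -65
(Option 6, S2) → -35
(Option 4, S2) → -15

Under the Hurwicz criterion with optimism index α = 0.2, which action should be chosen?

Option 1: 0.2·(-5) + 0.8·(-100) = -81
Option 2: 0.2·(-15) + 0.8·(-105) = -87
Option 3: 0.2·(-5) + 0.8·(-70) = -57
Option 4: 0.2·(-15) + 0.8·(-90) = -75
Option 5: 0.2·(-100) + 0.8·(-110) = -108
Option 6: 0.2·(-35) + 0.8·(-105) = -91
Highest Hurwicz score = -57 → Option 3.

Option 3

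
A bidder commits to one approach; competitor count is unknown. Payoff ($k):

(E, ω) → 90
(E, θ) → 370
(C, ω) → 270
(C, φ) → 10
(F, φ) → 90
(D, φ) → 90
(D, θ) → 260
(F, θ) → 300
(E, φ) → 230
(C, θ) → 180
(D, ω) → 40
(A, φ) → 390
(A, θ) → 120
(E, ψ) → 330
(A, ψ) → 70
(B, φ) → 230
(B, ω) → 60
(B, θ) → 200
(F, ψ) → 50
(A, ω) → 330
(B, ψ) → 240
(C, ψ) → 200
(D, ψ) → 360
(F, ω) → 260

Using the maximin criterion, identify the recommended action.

E

Row minima: A=70, B=60, C=10, D=40, E=90, F=50
Best worst-case = 90 → E.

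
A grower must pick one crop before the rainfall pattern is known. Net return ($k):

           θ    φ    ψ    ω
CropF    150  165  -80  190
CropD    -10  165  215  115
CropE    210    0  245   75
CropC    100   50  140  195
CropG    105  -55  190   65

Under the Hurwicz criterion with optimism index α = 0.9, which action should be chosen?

CropF: 0.9·190 + 0.1·(-80) = 163
CropD: 0.9·215 + 0.1·(-10) = 192.5
CropE: 0.9·245 + 0.1·0 = 220.5
CropC: 0.9·195 + 0.1·50 = 180.5
CropG: 0.9·190 + 0.1·(-55) = 165.5
Highest Hurwicz score = 220.5 → CropE.

CropE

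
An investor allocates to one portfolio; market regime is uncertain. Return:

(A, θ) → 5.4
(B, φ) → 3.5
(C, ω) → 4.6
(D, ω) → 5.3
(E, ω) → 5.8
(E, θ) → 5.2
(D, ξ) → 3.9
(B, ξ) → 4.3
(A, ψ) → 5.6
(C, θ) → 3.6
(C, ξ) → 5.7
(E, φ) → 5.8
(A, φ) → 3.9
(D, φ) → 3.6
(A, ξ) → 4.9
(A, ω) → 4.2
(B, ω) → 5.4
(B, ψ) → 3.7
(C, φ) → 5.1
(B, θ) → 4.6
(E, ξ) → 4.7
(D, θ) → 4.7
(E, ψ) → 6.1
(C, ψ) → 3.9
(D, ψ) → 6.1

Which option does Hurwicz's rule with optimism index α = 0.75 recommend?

A: 0.75·5.6 + 0.25·3.9 = 5.175
B: 0.75·5.4 + 0.25·3.5 = 4.925
C: 0.75·5.7 + 0.25·3.6 = 5.175
D: 0.75·6.1 + 0.25·3.6 = 5.475
E: 0.75·6.1 + 0.25·4.7 = 5.75
Highest Hurwicz score = 5.75 → E.

E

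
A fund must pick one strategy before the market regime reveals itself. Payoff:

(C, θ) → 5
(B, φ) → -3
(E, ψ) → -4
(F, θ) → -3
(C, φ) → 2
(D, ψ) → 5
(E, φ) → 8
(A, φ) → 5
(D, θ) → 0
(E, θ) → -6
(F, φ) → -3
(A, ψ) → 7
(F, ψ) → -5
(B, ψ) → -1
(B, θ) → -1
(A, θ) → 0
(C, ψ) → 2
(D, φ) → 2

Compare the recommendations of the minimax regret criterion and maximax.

minimax regret → A; maximax → E (disagree)

Column bests: θ=5, φ=8, ψ=7.
A regrets: 5, 3, 0 → max 5
B regrets: 6, 11, 8 → max 11
C regrets: 0, 6, 5 → max 6
D regrets: 5, 6, 2 → max 6
E regrets: 11, 0, 11 → max 11
F regrets: 8, 11, 12 → max 12
Smallest max regret = 5 → A.
Row maxima: A=7, B=-1, C=5, D=5, E=8, F=-3
Best best-case = 8 → E.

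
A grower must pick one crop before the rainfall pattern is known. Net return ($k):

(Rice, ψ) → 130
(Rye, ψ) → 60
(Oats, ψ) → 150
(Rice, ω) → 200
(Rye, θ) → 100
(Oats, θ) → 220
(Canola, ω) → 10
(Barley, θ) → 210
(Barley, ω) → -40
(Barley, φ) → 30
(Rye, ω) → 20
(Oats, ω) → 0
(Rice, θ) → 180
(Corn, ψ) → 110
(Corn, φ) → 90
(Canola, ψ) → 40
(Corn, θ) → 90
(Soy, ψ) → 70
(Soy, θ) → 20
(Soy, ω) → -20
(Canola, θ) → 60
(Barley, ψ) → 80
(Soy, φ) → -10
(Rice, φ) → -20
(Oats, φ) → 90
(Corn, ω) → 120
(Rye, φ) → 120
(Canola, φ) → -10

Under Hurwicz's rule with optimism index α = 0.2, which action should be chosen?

Corn

Corn: 0.2·120 + 0.8·90 = 96
Oats: 0.2·220 + 0.8·0 = 44
Barley: 0.2·210 + 0.8·(-40) = 10
Soy: 0.2·70 + 0.8·(-20) = -2
Canola: 0.2·60 + 0.8·(-10) = 4
Rye: 0.2·120 + 0.8·20 = 40
Rice: 0.2·200 + 0.8·(-20) = 24
Highest Hurwicz score = 96 → Corn.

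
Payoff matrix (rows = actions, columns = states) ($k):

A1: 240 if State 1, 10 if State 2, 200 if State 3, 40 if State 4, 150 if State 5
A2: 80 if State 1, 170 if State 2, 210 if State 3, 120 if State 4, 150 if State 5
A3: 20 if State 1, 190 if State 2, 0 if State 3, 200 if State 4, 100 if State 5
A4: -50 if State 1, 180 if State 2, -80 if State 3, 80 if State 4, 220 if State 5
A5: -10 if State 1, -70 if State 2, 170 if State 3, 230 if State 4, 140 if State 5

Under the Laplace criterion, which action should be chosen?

Row averages: A1=128, A2=146, A3=102, A4=70, A5=92
Highest average = 146 → A2.

A2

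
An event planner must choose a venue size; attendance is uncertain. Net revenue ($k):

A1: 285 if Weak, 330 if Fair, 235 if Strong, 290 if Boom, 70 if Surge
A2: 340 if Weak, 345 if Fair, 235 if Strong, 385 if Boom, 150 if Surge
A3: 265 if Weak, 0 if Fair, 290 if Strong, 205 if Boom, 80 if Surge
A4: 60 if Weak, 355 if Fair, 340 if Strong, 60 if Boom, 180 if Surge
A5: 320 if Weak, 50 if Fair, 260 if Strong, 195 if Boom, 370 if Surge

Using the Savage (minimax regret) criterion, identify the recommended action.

Column bests: Weak=340, Fair=355, Strong=340, Boom=385, Surge=370.
A1 regrets: 55, 25, 105, 95, 300 → max 300
A2 regrets: 0, 10, 105, 0, 220 → max 220
A3 regrets: 75, 355, 50, 180, 290 → max 355
A4 regrets: 280, 0, 0, 325, 190 → max 325
A5 regrets: 20, 305, 80, 190, 0 → max 305
Smallest max regret = 220 → A2.

A2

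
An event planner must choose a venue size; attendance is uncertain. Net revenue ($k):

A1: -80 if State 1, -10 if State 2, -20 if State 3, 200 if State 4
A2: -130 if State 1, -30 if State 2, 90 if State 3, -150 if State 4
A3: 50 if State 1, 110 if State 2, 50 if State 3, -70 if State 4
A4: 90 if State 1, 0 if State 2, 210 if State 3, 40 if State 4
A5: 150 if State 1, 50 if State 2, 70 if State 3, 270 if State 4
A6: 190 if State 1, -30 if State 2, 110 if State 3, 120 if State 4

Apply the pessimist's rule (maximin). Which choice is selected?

A5

Row minima: A1=-80, A2=-150, A3=-70, A4=0, A5=50, A6=-30
Best worst-case = 50 → A5.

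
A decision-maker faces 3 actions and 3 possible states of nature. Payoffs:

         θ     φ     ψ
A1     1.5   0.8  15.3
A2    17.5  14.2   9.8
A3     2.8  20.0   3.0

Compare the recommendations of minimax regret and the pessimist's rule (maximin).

minimax regret → A2; maximin → A2 (agree)

Column bests: θ=17.5, φ=20.0, ψ=15.3.
A1 regrets: 16.0, 19.2, 0.0 → max 19.2
A2 regrets: 0.0, 5.8, 5.5 → max 5.8
A3 regrets: 14.7, 0.0, 12.3 → max 14.7
Smallest max regret = 5.8 → A2.
Row minima: A1=0.8, A2=9.8, A3=2.8
Best worst-case = 9.8 → A2.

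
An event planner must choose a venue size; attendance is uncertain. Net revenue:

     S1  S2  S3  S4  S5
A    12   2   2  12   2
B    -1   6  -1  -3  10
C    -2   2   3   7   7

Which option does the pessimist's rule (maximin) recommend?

A

Row minima: A=2, B=-3, C=-2
Best worst-case = 2 → A.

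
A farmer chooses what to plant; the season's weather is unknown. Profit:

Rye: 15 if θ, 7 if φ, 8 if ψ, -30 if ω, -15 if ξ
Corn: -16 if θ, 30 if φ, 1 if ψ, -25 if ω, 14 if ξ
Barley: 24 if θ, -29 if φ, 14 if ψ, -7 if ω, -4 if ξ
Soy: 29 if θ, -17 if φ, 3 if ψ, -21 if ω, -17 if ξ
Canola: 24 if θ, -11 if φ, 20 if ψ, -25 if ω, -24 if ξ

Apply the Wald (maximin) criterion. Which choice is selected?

Row minima: Rye=-30, Corn=-25, Barley=-29, Soy=-21, Canola=-25
Best worst-case = -21 → Soy.

Soy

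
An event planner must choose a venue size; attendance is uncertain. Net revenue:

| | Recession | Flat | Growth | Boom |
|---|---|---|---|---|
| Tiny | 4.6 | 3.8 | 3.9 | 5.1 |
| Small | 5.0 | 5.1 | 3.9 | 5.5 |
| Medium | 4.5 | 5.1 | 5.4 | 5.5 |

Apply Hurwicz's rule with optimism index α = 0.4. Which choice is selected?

Medium

Tiny: 0.4·5.1 + 0.6·3.8 = 4.32
Small: 0.4·5.5 + 0.6·3.9 = 4.54
Medium: 0.4·5.5 + 0.6·4.5 = 4.9
Highest Hurwicz score = 4.9 → Medium.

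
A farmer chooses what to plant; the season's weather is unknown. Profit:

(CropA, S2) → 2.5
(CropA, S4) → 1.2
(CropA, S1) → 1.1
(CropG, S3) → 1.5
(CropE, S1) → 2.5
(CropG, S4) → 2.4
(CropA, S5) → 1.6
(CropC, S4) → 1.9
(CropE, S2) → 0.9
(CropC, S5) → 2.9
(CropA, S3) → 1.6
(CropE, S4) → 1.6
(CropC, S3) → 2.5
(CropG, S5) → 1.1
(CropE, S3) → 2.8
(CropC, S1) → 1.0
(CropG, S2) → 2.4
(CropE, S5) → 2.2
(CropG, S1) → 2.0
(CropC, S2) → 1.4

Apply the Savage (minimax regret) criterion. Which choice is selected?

CropA

Column bests: S1=2.5, S2=2.5, S3=2.8, S4=2.4, S5=2.9.
CropG regrets: 0.5, 0.1, 1.3, 0.0, 1.8 → max 1.8
CropE regrets: 0.0, 1.6, 0.0, 0.8, 0.7 → max 1.6
CropC regrets: 1.5, 1.1, 0.3, 0.5, 0.0 → max 1.5
CropA regrets: 1.4, 0.0, 1.2, 1.2, 1.3 → max 1.4
Smallest max regret = 1.4 → CropA.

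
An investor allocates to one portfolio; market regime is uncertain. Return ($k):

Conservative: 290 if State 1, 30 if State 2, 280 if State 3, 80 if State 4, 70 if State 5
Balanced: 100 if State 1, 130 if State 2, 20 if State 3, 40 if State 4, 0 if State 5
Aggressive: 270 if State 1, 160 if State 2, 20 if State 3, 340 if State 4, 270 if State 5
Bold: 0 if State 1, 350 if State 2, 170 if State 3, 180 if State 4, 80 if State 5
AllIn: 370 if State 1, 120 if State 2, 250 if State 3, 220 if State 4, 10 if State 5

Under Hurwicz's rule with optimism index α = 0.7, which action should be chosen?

Conservative: 0.7·290 + 0.3·30 = 212
Balanced: 0.7·130 + 0.3·0 = 91
Aggressive: 0.7·340 + 0.3·20 = 244
Bold: 0.7·350 + 0.3·0 = 245
AllIn: 0.7·370 + 0.3·10 = 262
Highest Hurwicz score = 262 → AllIn.

AllIn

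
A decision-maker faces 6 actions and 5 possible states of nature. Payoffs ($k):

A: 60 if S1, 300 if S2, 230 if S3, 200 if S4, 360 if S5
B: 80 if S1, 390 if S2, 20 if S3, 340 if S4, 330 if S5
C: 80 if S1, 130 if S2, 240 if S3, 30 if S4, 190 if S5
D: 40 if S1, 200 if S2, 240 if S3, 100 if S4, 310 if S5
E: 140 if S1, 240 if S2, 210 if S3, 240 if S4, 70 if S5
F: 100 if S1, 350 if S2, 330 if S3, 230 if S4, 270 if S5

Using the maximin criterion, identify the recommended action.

Row minima: A=60, B=20, C=30, D=40, E=70, F=100
Best worst-case = 100 → F.

F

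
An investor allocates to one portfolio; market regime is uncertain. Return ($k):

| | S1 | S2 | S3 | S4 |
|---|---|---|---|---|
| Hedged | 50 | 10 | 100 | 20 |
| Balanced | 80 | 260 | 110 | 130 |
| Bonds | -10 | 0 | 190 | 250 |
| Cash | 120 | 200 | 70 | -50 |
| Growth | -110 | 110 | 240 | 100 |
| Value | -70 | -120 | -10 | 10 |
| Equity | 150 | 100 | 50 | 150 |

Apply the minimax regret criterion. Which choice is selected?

Column bests: S1=150, S2=260, S3=240, S4=250.
Hedged regrets: 100, 250, 140, 230 → max 250
Balanced regrets: 70, 0, 130, 120 → max 130
Bonds regrets: 160, 260, 50, 0 → max 260
Cash regrets: 30, 60, 170, 300 → max 300
Growth regrets: 260, 150, 0, 150 → max 260
Value regrets: 220, 380, 250, 240 → max 380
Equity regrets: 0, 160, 190, 100 → max 190
Smallest max regret = 130 → Balanced.

Balanced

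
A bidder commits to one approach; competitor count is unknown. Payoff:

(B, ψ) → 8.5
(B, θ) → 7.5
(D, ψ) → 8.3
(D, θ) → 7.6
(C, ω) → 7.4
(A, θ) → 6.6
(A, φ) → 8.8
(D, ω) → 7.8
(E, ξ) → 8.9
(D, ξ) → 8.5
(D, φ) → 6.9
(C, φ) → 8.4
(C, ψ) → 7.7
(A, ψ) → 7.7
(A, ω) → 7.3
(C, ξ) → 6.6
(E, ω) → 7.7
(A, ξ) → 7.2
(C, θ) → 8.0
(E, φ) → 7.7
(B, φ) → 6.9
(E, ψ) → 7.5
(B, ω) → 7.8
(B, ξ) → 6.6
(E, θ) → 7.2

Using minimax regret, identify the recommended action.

E

Column bests: θ=8.0, φ=8.8, ψ=8.5, ω=7.8, ξ=8.9.
A regrets: 1.4, 0.0, 0.8, 0.5, 1.7 → max 1.7
B regrets: 0.5, 1.9, 0.0, 0.0, 2.3 → max 2.3
C regrets: 0.0, 0.4, 0.8, 0.4, 2.3 → max 2.3
D regrets: 0.4, 1.9, 0.2, 0.0, 0.4 → max 1.9
E regrets: 0.8, 1.1, 1.0, 0.1, 0.0 → max 1.1
Smallest max regret = 1.1 → E.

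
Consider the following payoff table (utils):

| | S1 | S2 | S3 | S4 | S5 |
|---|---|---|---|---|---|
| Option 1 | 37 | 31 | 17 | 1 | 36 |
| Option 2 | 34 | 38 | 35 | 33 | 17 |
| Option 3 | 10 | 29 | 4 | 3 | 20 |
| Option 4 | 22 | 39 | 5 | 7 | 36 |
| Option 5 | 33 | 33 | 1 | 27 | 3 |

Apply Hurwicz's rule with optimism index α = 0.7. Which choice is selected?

Option 1: 0.7·37 + 0.3·1 = 26.2
Option 2: 0.7·38 + 0.3·17 = 31.7
Option 3: 0.7·29 + 0.3·3 = 21.2
Option 4: 0.7·39 + 0.3·5 = 28.8
Option 5: 0.7·33 + 0.3·1 = 23.4
Highest Hurwicz score = 31.7 → Option 2.

Option 2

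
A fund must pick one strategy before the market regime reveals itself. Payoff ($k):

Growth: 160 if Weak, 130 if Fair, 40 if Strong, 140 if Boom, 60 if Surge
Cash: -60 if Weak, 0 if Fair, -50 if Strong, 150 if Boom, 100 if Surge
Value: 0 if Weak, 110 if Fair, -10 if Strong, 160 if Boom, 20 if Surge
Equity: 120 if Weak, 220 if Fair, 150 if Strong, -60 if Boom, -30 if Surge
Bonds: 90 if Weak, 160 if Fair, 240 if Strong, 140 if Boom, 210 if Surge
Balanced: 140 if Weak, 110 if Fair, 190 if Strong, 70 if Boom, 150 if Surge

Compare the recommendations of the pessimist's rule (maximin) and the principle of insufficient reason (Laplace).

Row minima: Growth=40, Cash=-60, Value=-10, Equity=-60, Bonds=90, Balanced=70
Best worst-case = 90 → Bonds.
Row averages: Growth=106, Cash=28, Value=56, Equity=80, Bonds=168, Balanced=132
Highest average = 168 → Bonds.

maximin → Bonds; laplace → Bonds (agree)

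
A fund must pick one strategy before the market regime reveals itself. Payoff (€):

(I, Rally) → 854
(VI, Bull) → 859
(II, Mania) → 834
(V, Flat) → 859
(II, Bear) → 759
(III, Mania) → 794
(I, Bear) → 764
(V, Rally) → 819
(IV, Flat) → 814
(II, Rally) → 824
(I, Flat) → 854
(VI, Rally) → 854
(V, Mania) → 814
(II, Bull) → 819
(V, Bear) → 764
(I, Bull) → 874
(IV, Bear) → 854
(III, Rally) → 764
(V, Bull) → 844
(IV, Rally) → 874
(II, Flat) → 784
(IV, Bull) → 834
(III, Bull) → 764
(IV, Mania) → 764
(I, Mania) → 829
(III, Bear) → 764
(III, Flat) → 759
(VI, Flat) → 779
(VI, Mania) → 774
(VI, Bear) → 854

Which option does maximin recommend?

VI

Row minima: I=764, II=759, III=759, IV=764, V=764, VI=774
Best worst-case = 774 → VI.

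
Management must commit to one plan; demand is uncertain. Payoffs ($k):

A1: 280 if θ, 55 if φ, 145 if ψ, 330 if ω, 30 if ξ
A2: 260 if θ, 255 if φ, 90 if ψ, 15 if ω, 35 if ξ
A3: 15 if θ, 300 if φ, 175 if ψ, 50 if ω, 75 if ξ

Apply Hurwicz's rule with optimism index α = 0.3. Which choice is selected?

A1

A1: 0.3·330 + 0.7·30 = 120
A2: 0.3·260 + 0.7·15 = 88.5
A3: 0.3·300 + 0.7·15 = 100.5
Highest Hurwicz score = 120 → A1.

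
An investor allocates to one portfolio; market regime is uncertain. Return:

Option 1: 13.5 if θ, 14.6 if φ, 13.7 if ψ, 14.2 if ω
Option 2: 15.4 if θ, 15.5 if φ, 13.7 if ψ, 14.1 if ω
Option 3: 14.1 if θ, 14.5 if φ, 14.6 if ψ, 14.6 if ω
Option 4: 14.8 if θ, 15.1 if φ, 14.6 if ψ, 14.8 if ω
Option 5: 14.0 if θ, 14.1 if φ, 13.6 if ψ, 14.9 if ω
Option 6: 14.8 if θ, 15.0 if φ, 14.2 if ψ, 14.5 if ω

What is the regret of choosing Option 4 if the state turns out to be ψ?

Best payoff under ψ is 14.6.
Regret = 14.6 − 14.6 = 0.0.

0.0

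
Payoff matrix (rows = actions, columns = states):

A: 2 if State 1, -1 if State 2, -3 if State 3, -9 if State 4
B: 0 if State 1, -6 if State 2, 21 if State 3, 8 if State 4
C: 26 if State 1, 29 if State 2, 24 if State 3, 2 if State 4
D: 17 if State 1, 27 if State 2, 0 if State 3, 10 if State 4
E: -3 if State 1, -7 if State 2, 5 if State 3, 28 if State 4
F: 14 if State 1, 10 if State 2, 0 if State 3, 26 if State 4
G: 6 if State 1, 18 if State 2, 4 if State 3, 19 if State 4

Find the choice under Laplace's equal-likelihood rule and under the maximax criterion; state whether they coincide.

laplace → C; maximax → C (agree)

Row averages: A=-2.75, B=5.75, C=20.25, D=13.5, E=5.75, F=12.5, G=11.75
Highest average = 20.25 → C.
Row maxima: A=2, B=21, C=29, D=27, E=28, F=26, G=19
Best best-case = 29 → C.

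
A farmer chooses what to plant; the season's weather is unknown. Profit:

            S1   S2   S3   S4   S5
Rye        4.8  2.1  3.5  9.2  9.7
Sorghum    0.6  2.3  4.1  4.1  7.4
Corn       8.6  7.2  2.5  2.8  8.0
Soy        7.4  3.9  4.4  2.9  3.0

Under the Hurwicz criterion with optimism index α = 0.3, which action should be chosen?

Rye: 0.3·9.7 + 0.7·2.1 = 4.38
Sorghum: 0.3·7.4 + 0.7·0.6 = 2.64
Corn: 0.3·8.6 + 0.7·2.5 = 4.33
Soy: 0.3·7.4 + 0.7·2.9 = 4.25
Highest Hurwicz score = 4.38 → Rye.

Rye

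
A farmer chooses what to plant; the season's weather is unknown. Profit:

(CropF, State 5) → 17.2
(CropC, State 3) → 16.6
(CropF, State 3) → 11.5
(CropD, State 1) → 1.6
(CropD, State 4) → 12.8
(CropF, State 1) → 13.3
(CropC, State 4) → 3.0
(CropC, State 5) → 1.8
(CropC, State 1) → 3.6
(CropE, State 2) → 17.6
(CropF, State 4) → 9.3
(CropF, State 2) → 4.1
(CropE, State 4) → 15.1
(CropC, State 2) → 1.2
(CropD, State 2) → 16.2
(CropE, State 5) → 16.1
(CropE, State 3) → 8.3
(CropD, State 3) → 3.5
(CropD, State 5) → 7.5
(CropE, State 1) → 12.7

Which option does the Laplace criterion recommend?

CropE

Row averages: CropF=11.08, CropE=13.96, CropC=5.24, CropD=8.32
Highest average = 13.96 → CropE.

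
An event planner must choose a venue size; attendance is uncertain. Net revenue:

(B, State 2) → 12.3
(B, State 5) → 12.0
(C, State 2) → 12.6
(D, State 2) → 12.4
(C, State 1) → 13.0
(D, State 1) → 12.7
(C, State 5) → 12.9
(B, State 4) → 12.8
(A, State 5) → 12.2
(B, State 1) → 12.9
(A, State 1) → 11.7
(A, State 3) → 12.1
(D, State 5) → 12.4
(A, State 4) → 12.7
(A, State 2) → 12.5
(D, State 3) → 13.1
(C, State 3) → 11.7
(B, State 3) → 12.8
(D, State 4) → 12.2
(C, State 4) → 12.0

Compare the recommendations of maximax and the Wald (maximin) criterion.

Row maxima: A=12.7, B=12.9, C=13.0, D=13.1
Best best-case = 13.1 → D.
Row minima: A=11.7, B=12.0, C=11.7, D=12.2
Best worst-case = 12.2 → D.

maximax → D; maximin → D (agree)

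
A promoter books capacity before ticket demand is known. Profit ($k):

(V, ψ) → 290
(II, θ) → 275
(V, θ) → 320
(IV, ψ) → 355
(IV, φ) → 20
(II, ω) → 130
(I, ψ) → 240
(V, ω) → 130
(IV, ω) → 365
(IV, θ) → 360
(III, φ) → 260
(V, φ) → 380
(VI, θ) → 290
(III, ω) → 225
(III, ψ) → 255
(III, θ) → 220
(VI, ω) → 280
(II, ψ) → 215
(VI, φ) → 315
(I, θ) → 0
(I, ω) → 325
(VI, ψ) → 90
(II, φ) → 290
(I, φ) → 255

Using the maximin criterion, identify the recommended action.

III

Row minima: I=0, II=130, III=220, IV=20, V=130, VI=90
Best worst-case = 220 → III.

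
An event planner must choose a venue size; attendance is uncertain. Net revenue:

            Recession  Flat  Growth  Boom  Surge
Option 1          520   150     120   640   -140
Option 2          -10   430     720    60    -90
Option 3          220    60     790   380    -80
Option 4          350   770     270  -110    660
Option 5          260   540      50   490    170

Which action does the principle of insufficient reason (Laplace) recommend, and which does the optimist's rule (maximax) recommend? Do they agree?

laplace → Option 4; maximax → Option 3 (disagree)

Row averages: Option 1=258, Option 2=222, Option 3=274, Option 4=388, Option 5=302
Highest average = 388 → Option 4.
Row maxima: Option 1=640, Option 2=720, Option 3=790, Option 4=770, Option 5=540
Best best-case = 790 → Option 3.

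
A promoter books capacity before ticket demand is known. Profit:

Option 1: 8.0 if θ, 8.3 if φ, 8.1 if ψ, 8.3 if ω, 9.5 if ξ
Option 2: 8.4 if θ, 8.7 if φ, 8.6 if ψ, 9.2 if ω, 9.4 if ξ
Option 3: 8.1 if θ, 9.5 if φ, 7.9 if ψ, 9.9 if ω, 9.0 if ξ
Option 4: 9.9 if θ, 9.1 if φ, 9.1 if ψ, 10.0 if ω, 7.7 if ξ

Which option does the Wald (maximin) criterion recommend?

Option 2

Row minima: Option 1=8.0, Option 2=8.4, Option 3=7.9, Option 4=7.7
Best worst-case = 8.4 → Option 2.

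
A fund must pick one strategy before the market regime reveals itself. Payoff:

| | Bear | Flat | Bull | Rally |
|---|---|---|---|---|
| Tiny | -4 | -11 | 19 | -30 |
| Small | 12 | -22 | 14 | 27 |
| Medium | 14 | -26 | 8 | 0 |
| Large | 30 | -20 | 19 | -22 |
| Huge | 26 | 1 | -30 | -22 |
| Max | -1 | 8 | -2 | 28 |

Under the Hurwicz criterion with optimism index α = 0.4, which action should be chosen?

Max

Tiny: 0.4·19 + 0.6·(-30) = -10.4
Small: 0.4·27 + 0.6·(-22) = -2.4
Medium: 0.4·14 + 0.6·(-26) = -10
Large: 0.4·30 + 0.6·(-22) = -1.2
Huge: 0.4·26 + 0.6·(-30) = -7.6
Max: 0.4·28 + 0.6·(-2) = 10
Highest Hurwicz score = 10 → Max.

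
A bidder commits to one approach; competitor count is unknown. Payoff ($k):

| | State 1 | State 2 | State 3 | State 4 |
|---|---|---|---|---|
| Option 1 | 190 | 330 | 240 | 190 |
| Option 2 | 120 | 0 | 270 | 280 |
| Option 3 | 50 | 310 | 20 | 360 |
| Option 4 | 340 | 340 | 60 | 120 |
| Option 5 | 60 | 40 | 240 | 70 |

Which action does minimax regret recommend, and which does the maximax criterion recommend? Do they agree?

Column bests: State 1=340, State 2=340, State 3=270, State 4=360.
Option 1 regrets: 150, 10, 30, 170 → max 170
Option 2 regrets: 220, 340, 0, 80 → max 340
Option 3 regrets: 290, 30, 250, 0 → max 290
Option 4 regrets: 0, 0, 210, 240 → max 240
Option 5 regrets: 280, 300, 30, 290 → max 300
Smallest max regret = 170 → Option 1.
Row maxima: Option 1=330, Option 2=280, Option 3=360, Option 4=340, Option 5=240
Best best-case = 360 → Option 3.

minimax regret → Option 1; maximax → Option 3 (disagree)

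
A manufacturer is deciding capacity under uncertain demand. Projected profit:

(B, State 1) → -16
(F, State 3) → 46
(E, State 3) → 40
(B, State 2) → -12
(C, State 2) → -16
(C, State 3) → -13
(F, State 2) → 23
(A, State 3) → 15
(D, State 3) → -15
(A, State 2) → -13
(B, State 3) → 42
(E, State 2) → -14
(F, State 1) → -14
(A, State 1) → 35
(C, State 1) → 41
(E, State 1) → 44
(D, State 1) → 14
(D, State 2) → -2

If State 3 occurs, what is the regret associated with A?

31

Best payoff under State 3 is 46.
Regret = 46 − 15 = 31.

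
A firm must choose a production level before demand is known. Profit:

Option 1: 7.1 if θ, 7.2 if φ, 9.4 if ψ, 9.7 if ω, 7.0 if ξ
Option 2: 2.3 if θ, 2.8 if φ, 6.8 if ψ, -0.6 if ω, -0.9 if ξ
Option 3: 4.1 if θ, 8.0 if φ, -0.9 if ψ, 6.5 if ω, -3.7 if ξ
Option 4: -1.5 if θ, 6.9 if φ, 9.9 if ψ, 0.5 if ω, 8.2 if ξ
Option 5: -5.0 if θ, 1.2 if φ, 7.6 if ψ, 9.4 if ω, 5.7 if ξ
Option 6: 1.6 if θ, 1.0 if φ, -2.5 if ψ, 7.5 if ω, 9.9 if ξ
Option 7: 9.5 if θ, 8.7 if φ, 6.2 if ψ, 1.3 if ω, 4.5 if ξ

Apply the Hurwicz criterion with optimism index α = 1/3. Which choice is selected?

Option 1

Option 1: 1/3·9.7 + 2/3·7.0 = 7.9
Option 2: 1/3·6.8 + 2/3·(-0.9) = 5/3
Option 3: 1/3·8.0 + 2/3·(-3.7) = 0.2
Option 4: 1/3·9.9 + 2/3·(-1.5) = 2.3
Option 5: 1/3·9.4 + 2/3·(-5.0) = -0.2
Option 6: 1/3·9.9 + 2/3·(-2.5) = 49/30
Option 7: 1/3·9.5 + 2/3·1.3 = 121/30
Highest Hurwicz score = 7.9 → Option 1.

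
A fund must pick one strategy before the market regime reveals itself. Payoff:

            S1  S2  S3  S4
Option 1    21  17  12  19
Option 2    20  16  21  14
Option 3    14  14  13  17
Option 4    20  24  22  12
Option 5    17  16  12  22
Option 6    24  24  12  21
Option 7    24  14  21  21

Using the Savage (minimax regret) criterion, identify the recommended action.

Option 2

Column bests: S1=24, S2=24, S3=22, S4=22.
Option 1 regrets: 3, 7, 10, 3 → max 10
Option 2 regrets: 4, 8, 1, 8 → max 8
Option 3 regrets: 10, 10, 9, 5 → max 10
Option 4 regrets: 4, 0, 0, 10 → max 10
Option 5 regrets: 7, 8, 10, 0 → max 10
Option 6 regrets: 0, 0, 10, 1 → max 10
Option 7 regrets: 0, 10, 1, 1 → max 10
Smallest max regret = 8 → Option 2.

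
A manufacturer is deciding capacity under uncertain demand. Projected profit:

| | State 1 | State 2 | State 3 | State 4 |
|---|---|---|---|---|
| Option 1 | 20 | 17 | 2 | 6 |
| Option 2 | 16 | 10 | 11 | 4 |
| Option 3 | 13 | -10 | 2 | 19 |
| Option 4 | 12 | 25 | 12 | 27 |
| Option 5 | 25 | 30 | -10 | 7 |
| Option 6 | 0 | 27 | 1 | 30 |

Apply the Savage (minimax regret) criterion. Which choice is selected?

Option 4

Column bests: State 1=25, State 2=30, State 3=12, State 4=30.
Option 1 regrets: 5, 13, 10, 24 → max 24
Option 2 regrets: 9, 20, 1, 26 → max 26
Option 3 regrets: 12, 40, 10, 11 → max 40
Option 4 regrets: 13, 5, 0, 3 → max 13
Option 5 regrets: 0, 0, 22, 23 → max 23
Option 6 regrets: 25, 3, 11, 0 → max 25
Smallest max regret = 13 → Option 4.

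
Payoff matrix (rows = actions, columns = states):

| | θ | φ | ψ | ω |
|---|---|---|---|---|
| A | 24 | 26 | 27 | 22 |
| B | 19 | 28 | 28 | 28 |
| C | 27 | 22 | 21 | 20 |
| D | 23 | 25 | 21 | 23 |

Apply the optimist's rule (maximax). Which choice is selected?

B

Row maxima: A=27, B=28, C=27, D=25
Best best-case = 28 → B.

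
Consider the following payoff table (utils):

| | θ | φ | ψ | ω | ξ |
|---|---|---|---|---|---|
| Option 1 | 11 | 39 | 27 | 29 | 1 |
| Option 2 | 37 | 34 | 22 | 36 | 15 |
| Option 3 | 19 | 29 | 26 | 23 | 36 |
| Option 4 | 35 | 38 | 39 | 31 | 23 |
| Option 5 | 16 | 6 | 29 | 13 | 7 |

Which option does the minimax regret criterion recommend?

Column bests: θ=37, φ=39, ψ=39, ω=36, ξ=36.
Option 1 regrets: 26, 0, 12, 7, 35 → max 35
Option 2 regrets: 0, 5, 17, 0, 21 → max 21
Option 3 regrets: 18, 10, 13, 13, 0 → max 18
Option 4 regrets: 2, 1, 0, 5, 13 → max 13
Option 5 regrets: 21, 33, 10, 23, 29 → max 33
Smallest max regret = 13 → Option 4.

Option 4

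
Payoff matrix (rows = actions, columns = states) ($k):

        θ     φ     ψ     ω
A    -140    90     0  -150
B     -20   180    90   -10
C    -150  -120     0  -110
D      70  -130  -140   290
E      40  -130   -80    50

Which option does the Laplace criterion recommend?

Row averages: A=-50, B=60, C=-95, D=22.5, E=-30
Highest average = 60 → B.

B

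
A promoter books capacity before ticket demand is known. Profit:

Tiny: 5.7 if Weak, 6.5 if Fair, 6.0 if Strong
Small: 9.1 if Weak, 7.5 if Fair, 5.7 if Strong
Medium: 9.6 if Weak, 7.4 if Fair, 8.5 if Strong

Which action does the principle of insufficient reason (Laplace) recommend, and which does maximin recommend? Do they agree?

laplace → Medium; maximin → Medium (agree)

Row averages: Tiny=91/15, Small=223/30, Medium=8.5
Highest average = 8.5 → Medium.
Row minima: Tiny=5.7, Small=5.7, Medium=7.4
Best worst-case = 7.4 → Medium.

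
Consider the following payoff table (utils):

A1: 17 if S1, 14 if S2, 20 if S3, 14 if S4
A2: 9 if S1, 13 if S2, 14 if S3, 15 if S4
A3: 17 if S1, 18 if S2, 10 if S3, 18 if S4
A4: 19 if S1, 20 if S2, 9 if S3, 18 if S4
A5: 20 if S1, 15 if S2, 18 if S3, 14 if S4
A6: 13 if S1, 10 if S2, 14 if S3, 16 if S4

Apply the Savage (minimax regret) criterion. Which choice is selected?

Column bests: S1=20, S2=20, S3=20, S4=18.
A1 regrets: 3, 6, 0, 4 → max 6
A2 regrets: 11, 7, 6, 3 → max 11
A3 regrets: 3, 2, 10, 0 → max 10
A4 regrets: 1, 0, 11, 0 → max 11
A5 regrets: 0, 5, 2, 4 → max 5
A6 regrets: 7, 10, 6, 2 → max 10
Smallest max regret = 5 → A5.

A5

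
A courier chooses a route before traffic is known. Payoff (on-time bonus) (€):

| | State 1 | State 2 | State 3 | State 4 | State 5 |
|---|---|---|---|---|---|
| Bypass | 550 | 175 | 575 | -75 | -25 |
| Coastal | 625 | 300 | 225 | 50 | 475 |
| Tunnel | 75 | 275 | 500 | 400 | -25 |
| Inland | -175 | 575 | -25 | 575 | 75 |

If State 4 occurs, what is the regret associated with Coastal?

Best payoff under State 4 is 575.
Regret = 575 − 50 = 525.

525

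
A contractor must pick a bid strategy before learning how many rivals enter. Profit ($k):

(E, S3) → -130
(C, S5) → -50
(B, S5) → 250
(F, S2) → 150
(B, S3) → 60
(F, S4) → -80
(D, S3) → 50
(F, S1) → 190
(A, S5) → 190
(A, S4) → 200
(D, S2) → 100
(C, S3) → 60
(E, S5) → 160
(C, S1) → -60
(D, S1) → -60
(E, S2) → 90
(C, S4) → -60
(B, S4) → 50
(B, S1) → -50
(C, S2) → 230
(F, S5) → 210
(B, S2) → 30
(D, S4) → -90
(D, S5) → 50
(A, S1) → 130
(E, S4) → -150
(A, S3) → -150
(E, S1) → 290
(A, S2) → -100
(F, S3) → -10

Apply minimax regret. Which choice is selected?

F

Column bests: S1=290, S2=230, S3=60, S4=200, S5=250.
A regrets: 160, 330, 210, 0, 60 → max 330
B regrets: 340, 200, 0, 150, 0 → max 340
C regrets: 350, 0, 0, 260, 300 → max 350
D regrets: 350, 130, 10, 290, 200 → max 350
E regrets: 0, 140, 190, 350, 90 → max 350
F regrets: 100, 80, 70, 280, 40 → max 280
Smallest max regret = 280 → F.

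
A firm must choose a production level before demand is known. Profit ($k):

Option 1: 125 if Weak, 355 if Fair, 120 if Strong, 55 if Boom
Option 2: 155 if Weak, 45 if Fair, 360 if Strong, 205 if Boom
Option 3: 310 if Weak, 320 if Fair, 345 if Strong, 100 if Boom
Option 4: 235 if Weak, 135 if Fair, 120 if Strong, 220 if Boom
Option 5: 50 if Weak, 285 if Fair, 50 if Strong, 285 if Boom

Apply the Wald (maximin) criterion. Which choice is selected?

Row minima: Option 1=55, Option 2=45, Option 3=100, Option 4=120, Option 5=50
Best worst-case = 120 → Option 4.

Option 4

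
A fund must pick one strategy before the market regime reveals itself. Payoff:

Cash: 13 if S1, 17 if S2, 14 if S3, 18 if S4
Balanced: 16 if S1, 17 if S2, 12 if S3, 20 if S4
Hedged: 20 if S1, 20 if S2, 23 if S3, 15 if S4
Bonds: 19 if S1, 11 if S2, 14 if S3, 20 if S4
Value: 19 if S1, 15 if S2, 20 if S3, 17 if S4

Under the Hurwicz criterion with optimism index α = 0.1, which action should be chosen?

Hedged

Cash: 0.1·18 + 0.9·13 = 13.5
Balanced: 0.1·20 + 0.9·12 = 12.8
Hedged: 0.1·23 + 0.9·15 = 15.8
Bonds: 0.1·20 + 0.9·11 = 11.9
Value: 0.1·20 + 0.9·15 = 15.5
Highest Hurwicz score = 15.8 → Hedged.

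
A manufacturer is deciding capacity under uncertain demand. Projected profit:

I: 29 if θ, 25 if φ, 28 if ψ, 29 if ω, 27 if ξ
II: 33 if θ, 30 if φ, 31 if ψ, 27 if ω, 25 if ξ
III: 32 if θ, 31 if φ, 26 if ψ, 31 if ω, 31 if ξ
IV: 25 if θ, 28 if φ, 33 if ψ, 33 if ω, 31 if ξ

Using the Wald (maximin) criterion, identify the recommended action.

III

Row minima: I=25, II=25, III=26, IV=25
Best worst-case = 26 → III.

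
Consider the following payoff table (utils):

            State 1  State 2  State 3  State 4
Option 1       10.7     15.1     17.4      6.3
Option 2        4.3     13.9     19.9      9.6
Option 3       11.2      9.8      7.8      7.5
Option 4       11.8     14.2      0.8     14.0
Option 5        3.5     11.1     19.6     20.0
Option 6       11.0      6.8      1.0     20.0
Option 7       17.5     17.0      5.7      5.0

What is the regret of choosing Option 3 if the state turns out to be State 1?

6.3

Best payoff under State 1 is 17.5.
Regret = 17.5 − 11.2 = 6.3.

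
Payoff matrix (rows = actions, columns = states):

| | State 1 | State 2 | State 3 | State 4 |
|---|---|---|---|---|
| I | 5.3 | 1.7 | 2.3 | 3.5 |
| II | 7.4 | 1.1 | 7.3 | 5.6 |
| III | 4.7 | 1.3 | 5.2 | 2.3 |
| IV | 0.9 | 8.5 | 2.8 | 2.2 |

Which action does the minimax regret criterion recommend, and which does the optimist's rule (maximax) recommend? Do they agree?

minimax regret → IV; maximax → IV (agree)

Column bests: State 1=7.4, State 2=8.5, State 3=7.3, State 4=5.6.
I regrets: 2.1, 6.8, 5.0, 2.1 → max 6.8
II regrets: 0.0, 7.4, 0.0, 0.0 → max 7.4
III regrets: 2.7, 7.2, 2.1, 3.3 → max 7.2
IV regrets: 6.5, 0.0, 4.5, 3.4 → max 6.5
Smallest max regret = 6.5 → IV.
Row maxima: I=5.3, II=7.4, III=5.2, IV=8.5
Best best-case = 8.5 → IV.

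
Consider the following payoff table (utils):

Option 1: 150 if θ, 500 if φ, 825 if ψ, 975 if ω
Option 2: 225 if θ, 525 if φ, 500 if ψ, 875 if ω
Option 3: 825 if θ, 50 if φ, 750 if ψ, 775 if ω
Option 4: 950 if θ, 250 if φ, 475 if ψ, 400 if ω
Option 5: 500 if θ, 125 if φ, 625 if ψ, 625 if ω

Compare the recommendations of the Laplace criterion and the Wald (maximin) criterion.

laplace → Option 1; maximin → Option 4 (disagree)

Row averages: Option 1=612.5, Option 2=531.25, Option 3=600, Option 4=518.75, Option 5=468.75
Highest average = 612.5 → Option 1.
Row minima: Option 1=150, Option 2=225, Option 3=50, Option 4=250, Option 5=125
Best worst-case = 250 → Option 4.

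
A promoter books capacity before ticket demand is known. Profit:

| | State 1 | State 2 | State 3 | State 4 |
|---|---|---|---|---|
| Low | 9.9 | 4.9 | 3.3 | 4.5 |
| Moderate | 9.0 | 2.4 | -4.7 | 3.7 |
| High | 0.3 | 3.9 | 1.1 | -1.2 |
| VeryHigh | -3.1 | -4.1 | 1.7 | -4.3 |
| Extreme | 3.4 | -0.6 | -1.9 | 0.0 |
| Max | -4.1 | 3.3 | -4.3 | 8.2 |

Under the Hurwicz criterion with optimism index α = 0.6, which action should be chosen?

Low: 0.6·9.9 + 0.4·3.3 = 7.26
Moderate: 0.6·9.0 + 0.4·(-4.7) = 3.52
High: 0.6·3.9 + 0.4·(-1.2) = 1.86
VeryHigh: 0.6·1.7 + 0.4·(-4.3) = -0.7
Extreme: 0.6·3.4 + 0.4·(-1.9) = 1.28
Max: 0.6·8.2 + 0.4·(-4.3) = 3.2
Highest Hurwicz score = 7.26 → Low.

Low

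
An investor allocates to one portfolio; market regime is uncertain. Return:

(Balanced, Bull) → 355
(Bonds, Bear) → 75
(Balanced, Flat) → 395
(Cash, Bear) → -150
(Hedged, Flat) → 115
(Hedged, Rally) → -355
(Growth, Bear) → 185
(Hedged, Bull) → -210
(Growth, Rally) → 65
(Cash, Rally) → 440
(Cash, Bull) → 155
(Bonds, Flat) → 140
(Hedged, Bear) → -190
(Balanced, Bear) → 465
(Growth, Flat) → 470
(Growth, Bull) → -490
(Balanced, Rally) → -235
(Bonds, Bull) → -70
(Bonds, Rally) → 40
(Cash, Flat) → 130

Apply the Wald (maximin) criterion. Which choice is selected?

Bonds

Row minima: Bonds=-70, Hedged=-355, Balanced=-235, Growth=-490, Cash=-150
Best worst-case = -70 → Bonds.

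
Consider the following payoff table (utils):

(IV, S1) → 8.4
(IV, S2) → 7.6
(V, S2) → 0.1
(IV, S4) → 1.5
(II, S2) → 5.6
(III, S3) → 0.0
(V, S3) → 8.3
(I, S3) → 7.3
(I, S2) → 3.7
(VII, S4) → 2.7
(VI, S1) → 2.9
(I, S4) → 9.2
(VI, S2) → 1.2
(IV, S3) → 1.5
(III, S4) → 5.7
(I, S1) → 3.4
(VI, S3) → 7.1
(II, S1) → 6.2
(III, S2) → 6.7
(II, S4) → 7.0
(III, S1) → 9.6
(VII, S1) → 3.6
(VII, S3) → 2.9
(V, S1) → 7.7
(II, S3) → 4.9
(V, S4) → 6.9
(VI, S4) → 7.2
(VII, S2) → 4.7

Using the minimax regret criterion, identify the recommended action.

II

Column bests: S1=9.6, S2=7.6, S3=8.3, S4=9.2.
I regrets: 6.2, 3.9, 1.0, 0.0 → max 6.2
II regrets: 3.4, 2.0, 3.4, 2.2 → max 3.4
III regrets: 0.0, 0.9, 8.3, 3.5 → max 8.3
IV regrets: 1.2, 0.0, 6.8, 7.7 → max 7.7
V regrets: 1.9, 7.5, 0.0, 2.3 → max 7.5
VI regrets: 6.7, 6.4, 1.2, 2.0 → max 6.7
VII regrets: 6.0, 2.9, 5.4, 6.5 → max 6.5
Smallest max regret = 3.4 → II.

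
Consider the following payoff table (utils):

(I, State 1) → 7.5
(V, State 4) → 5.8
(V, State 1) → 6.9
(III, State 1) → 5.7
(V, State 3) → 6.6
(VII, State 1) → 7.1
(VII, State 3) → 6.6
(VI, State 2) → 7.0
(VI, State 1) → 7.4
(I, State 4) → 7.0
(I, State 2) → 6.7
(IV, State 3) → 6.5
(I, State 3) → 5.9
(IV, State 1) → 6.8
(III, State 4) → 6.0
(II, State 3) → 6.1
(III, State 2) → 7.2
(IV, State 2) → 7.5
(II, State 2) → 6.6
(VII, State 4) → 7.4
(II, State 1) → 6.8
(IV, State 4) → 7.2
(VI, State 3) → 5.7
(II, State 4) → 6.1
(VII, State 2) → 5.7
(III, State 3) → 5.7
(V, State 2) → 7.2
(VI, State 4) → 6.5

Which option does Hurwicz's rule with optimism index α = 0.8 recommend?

IV

I: 0.8·7.5 + 0.2·5.9 = 7.18
II: 0.8·6.8 + 0.2·6.1 = 6.66
III: 0.8·7.2 + 0.2·5.7 = 6.9
IV: 0.8·7.5 + 0.2·6.5 = 7.3
V: 0.8·7.2 + 0.2·5.8 = 6.92
VI: 0.8·7.4 + 0.2·5.7 = 7.06
VII: 0.8·7.4 + 0.2·5.7 = 7.06
Highest Hurwicz score = 7.3 → IV.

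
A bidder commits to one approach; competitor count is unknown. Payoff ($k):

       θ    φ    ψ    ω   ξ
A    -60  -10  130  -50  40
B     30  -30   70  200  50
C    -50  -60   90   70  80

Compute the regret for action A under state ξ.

Best payoff under ξ is 80.
Regret = 80 − 40 = 40.

40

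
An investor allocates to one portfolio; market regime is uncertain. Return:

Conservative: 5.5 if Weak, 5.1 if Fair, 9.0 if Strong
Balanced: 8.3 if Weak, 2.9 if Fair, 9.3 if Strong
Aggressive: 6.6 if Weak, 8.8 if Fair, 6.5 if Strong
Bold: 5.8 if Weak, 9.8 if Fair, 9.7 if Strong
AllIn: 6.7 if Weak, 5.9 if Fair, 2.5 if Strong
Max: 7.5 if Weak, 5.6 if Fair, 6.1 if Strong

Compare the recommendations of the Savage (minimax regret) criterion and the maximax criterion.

minimax regret → Bold; maximax → Bold (agree)

Column bests: Weak=8.3, Fair=9.8, Strong=9.7.
Conservative regrets: 2.8, 4.7, 0.7 → max 4.7
Balanced regrets: 0.0, 6.9, 0.4 → max 6.9
Aggressive regrets: 1.7, 1.0, 3.2 → max 3.2
Bold regrets: 2.5, 0.0, 0.0 → max 2.5
AllIn regrets: 1.6, 3.9, 7.2 → max 7.2
Max regrets: 0.8, 4.2, 3.6 → max 4.2
Smallest max regret = 2.5 → Bold.
Row maxima: Conservative=9.0, Balanced=9.3, Aggressive=8.8, Bold=9.8, AllIn=6.7, Max=7.5
Best best-case = 9.8 → Bold.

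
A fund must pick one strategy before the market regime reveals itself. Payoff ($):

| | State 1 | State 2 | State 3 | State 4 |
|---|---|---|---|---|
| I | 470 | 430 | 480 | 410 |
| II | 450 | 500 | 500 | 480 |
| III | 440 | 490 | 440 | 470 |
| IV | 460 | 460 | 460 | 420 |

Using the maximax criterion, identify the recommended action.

Row maxima: I=480, II=500, III=490, IV=460
Best best-case = 500 → II.

II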